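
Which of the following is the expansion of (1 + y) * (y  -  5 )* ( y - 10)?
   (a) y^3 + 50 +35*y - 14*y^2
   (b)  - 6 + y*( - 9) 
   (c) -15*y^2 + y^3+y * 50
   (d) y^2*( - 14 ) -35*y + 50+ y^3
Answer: a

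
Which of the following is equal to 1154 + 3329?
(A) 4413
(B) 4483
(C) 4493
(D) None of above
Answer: B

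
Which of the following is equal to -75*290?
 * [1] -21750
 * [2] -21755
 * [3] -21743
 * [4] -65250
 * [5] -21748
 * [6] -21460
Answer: 1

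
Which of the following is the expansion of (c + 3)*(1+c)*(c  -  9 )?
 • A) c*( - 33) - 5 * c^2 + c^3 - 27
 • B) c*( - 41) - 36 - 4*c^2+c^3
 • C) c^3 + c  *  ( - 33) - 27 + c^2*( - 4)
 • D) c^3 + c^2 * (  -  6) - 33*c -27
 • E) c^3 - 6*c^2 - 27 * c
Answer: A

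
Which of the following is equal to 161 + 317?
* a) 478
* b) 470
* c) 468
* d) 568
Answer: a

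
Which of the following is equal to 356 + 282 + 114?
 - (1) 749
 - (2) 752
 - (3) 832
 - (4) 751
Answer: 2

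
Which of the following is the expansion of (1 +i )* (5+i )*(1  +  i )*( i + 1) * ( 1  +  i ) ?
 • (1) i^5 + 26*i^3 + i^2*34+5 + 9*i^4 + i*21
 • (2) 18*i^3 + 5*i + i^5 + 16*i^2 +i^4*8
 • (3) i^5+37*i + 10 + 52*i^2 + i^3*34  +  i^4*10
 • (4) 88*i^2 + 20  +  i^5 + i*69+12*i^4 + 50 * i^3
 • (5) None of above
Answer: 1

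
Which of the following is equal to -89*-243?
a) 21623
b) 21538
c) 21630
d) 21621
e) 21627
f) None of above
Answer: e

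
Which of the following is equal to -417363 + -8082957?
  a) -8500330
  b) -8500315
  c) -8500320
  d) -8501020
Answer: c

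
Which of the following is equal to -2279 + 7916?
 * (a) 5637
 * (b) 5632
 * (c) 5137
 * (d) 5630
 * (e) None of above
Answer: a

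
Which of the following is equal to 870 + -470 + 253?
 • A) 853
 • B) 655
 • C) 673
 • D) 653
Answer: D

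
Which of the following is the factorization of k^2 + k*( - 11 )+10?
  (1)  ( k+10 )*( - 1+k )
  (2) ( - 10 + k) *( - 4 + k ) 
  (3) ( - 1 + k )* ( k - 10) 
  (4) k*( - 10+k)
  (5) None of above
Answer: 3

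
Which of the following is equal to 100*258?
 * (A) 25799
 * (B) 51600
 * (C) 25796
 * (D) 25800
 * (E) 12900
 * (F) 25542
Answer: D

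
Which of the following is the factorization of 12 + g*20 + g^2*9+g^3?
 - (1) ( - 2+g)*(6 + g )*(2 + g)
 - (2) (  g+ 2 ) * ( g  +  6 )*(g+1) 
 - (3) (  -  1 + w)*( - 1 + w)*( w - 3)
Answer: 2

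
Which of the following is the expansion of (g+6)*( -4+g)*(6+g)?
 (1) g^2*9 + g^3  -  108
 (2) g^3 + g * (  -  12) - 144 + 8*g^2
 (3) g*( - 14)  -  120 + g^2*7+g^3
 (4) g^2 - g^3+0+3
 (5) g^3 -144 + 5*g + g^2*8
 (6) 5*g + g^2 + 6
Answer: 2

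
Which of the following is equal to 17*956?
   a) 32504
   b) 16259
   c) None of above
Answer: c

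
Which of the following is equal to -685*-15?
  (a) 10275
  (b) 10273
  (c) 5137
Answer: a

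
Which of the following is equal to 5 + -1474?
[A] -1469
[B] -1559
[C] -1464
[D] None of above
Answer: A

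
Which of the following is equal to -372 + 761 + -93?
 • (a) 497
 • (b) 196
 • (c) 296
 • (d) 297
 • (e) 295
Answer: c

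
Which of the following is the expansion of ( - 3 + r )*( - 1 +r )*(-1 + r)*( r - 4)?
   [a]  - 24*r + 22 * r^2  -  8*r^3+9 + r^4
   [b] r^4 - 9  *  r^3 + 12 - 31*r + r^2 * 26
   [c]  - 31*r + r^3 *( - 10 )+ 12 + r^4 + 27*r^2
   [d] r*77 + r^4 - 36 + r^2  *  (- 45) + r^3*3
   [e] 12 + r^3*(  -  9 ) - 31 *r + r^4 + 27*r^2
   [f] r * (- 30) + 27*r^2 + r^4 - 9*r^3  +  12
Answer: e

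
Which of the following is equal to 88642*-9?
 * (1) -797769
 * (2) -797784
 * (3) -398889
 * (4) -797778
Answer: 4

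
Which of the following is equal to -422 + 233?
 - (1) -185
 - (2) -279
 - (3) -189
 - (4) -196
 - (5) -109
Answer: 3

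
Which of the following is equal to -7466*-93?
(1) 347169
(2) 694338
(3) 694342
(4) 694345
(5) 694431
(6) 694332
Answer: 2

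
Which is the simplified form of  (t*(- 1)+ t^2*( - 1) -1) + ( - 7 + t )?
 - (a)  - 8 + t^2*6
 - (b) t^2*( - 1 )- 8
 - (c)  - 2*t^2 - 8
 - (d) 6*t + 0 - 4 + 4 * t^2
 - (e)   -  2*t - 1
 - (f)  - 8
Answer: b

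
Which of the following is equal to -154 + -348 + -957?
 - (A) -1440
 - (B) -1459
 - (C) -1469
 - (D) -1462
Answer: B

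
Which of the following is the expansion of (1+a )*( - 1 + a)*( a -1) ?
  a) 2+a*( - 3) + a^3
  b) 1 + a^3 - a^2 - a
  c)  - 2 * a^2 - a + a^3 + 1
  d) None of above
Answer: b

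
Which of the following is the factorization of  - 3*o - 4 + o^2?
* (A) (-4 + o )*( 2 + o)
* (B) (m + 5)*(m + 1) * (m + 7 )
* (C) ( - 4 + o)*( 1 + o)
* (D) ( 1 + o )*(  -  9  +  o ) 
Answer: C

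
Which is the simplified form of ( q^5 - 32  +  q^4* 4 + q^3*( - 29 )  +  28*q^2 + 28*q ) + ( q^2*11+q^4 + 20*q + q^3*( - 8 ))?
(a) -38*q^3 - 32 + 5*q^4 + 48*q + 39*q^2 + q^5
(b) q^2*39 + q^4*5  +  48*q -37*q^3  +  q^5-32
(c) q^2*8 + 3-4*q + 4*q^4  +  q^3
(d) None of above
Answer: b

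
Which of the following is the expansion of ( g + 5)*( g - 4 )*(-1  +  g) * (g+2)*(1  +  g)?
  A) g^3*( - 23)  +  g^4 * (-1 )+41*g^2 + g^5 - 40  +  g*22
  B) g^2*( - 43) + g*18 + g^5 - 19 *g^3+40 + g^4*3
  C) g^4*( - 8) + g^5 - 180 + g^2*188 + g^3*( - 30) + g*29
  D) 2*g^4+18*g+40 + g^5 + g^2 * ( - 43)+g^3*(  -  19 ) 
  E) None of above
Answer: B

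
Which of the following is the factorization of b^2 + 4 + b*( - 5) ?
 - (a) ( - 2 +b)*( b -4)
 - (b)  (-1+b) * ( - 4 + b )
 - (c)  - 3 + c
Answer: b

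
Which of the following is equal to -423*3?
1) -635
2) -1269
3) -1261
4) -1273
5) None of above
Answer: 2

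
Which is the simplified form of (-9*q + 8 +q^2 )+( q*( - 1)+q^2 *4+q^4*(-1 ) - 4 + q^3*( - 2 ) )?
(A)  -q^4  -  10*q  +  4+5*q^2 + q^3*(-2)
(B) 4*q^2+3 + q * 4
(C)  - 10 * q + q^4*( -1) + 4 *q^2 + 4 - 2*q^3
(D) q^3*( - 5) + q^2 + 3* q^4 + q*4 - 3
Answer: A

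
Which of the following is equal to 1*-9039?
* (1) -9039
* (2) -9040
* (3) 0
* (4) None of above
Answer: 1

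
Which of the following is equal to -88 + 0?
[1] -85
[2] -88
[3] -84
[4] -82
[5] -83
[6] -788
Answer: 2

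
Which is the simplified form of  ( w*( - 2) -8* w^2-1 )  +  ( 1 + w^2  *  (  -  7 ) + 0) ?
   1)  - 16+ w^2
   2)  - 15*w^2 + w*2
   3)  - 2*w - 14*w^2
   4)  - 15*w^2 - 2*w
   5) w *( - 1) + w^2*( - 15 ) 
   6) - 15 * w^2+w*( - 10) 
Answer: 4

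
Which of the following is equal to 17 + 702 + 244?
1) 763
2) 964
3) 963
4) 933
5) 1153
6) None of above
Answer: 3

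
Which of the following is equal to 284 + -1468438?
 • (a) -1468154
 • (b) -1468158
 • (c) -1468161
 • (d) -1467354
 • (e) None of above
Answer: a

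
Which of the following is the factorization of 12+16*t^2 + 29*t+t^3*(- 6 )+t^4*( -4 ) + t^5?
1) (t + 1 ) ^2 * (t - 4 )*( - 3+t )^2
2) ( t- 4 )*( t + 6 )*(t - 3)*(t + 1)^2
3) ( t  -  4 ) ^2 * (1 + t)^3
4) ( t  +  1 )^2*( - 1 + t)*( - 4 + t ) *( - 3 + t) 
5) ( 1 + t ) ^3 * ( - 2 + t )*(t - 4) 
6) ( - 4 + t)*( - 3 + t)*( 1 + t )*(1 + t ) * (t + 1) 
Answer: 6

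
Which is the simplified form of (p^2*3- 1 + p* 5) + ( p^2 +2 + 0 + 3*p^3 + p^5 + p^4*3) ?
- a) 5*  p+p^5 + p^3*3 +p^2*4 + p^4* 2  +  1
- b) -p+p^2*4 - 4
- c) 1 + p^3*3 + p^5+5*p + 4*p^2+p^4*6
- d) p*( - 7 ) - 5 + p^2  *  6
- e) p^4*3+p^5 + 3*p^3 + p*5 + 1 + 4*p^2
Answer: e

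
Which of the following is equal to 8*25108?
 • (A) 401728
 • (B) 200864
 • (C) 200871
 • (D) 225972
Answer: B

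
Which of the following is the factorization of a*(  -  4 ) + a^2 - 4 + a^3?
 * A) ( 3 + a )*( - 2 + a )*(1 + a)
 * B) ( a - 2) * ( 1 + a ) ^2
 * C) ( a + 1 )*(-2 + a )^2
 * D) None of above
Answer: D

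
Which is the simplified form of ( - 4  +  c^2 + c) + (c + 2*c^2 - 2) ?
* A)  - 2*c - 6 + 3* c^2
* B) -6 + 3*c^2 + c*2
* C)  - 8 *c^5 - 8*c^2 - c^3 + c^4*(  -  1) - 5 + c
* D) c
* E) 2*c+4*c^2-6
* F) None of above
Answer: B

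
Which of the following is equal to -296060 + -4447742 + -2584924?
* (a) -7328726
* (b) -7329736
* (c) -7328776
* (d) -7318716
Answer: a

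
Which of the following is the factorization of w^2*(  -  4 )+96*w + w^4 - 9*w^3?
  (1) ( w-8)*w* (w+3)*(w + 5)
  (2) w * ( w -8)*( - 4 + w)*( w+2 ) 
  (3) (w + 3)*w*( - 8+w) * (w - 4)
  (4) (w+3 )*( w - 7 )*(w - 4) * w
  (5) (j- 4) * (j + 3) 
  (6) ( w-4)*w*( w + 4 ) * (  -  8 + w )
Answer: 3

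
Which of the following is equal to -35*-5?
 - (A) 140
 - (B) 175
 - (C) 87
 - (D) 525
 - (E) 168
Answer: B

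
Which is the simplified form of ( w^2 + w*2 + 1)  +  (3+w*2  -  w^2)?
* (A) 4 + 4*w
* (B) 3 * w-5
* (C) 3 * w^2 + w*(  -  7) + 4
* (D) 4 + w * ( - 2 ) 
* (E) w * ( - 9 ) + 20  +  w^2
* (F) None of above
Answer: A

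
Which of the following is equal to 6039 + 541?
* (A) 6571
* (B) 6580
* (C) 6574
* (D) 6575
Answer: B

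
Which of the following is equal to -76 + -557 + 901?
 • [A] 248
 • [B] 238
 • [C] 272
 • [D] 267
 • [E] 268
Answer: E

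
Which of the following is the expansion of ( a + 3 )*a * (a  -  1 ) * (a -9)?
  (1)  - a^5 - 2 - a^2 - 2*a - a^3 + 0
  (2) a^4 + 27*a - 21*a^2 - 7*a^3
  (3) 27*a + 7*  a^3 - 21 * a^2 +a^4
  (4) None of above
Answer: 2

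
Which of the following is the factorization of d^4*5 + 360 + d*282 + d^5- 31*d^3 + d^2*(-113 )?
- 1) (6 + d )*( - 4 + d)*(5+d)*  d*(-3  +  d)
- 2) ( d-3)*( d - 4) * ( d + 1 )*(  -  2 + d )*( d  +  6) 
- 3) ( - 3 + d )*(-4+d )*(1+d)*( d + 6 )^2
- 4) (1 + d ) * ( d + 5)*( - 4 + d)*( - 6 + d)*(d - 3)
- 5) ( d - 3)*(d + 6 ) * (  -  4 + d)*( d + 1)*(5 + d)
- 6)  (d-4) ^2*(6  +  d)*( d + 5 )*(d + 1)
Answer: 5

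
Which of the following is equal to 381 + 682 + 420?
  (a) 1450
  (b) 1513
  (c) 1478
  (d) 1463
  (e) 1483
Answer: e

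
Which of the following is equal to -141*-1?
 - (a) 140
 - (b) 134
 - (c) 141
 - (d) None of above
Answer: c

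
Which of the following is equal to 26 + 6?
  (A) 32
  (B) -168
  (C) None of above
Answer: A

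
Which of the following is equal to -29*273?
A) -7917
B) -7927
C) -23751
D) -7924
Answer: A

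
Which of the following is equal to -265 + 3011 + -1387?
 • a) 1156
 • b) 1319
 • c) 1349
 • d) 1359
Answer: d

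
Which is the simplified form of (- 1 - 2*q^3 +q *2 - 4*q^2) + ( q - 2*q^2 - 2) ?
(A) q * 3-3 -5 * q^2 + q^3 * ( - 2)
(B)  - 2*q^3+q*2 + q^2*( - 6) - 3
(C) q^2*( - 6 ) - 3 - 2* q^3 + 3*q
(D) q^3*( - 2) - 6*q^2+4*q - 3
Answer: C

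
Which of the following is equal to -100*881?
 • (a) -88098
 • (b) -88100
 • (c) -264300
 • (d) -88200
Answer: b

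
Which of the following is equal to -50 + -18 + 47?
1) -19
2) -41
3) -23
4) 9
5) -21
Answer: 5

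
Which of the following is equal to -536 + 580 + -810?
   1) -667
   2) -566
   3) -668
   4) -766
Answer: 4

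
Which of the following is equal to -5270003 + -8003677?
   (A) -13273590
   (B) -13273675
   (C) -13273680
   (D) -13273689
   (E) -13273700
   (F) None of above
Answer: C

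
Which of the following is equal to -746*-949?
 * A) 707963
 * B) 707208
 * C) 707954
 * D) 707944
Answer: C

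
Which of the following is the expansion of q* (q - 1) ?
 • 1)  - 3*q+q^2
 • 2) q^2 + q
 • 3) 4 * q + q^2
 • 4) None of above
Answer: 4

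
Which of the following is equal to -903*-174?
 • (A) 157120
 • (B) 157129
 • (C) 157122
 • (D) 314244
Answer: C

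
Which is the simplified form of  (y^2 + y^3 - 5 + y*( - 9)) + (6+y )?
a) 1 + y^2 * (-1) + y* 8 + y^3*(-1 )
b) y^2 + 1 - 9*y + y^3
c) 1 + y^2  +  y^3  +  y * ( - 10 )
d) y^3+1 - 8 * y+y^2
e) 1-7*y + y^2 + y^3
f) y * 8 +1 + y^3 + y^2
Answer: d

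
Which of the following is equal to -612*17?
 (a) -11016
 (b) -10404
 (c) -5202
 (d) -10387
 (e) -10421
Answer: b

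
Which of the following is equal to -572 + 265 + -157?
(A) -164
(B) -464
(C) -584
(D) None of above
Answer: B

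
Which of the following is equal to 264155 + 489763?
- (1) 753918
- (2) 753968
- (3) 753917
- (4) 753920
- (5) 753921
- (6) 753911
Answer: 1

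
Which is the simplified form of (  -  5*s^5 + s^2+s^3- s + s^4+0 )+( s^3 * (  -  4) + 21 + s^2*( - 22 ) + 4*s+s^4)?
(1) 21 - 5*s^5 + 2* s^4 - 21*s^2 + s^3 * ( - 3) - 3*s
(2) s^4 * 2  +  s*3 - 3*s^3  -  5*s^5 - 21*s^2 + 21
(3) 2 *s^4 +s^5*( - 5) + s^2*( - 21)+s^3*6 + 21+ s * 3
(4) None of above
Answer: 2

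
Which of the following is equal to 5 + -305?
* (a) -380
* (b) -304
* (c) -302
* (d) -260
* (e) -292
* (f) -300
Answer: f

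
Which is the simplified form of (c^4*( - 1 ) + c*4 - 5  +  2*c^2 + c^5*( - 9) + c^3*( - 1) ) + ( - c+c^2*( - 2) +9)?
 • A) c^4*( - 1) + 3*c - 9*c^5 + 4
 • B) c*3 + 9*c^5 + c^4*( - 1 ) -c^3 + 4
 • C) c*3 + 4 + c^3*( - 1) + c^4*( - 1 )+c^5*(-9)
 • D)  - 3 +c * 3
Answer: C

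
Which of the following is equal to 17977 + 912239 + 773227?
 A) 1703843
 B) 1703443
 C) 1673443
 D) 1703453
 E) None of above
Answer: B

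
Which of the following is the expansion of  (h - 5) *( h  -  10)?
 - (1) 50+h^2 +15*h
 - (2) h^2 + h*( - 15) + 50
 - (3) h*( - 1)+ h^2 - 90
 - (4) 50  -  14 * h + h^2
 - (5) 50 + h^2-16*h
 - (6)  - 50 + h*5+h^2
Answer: 2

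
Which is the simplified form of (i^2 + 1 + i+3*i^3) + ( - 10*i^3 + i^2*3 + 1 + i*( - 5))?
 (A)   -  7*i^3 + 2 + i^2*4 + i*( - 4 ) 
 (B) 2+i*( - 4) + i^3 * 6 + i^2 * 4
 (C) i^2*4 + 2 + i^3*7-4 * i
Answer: A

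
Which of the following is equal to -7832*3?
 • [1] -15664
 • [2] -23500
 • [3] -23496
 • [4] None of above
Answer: 3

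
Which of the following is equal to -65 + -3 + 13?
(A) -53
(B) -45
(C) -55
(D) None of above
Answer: C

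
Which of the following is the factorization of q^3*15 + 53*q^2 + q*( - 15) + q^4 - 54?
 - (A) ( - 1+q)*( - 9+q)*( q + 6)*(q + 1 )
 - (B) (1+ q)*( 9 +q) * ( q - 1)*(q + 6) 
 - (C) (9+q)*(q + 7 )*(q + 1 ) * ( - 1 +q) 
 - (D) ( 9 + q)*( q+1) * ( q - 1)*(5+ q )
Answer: B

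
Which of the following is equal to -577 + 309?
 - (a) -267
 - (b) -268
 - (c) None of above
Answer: b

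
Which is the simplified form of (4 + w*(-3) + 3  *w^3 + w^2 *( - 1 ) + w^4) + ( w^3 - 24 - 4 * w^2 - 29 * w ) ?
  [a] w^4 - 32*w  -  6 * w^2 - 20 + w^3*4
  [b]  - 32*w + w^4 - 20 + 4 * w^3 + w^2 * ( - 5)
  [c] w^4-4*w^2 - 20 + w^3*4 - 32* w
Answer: b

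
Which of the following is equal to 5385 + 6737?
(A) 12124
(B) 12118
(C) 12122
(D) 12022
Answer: C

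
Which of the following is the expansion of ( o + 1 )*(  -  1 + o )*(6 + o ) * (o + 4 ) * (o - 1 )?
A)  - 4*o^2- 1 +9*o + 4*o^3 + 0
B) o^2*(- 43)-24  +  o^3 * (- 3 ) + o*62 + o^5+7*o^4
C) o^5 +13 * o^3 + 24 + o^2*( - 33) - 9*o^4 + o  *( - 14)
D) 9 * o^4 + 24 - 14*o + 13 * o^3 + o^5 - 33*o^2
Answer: D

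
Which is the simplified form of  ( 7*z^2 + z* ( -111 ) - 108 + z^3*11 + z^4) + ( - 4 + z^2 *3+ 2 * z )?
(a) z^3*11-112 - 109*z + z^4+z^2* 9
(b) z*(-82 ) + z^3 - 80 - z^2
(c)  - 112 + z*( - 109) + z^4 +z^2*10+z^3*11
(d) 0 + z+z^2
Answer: c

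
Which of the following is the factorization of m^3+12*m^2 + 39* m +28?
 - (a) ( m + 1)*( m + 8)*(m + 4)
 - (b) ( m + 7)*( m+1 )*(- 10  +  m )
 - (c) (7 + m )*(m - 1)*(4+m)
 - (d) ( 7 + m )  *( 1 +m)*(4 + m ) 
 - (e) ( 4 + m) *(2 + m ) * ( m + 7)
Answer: d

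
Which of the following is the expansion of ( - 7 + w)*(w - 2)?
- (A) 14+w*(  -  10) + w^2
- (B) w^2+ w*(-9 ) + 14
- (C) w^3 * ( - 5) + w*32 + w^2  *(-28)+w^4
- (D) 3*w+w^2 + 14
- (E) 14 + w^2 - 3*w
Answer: B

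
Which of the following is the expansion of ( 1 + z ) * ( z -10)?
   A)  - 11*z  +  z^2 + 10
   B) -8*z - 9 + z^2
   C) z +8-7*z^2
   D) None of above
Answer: D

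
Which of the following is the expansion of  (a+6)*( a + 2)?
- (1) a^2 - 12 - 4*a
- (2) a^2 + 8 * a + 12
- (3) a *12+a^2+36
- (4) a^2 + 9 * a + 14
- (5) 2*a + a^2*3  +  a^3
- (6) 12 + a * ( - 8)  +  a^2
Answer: 2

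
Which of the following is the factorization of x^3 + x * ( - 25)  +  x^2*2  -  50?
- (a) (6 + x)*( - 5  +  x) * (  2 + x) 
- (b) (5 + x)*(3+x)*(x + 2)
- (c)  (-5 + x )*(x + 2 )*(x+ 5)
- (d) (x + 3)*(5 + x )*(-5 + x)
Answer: c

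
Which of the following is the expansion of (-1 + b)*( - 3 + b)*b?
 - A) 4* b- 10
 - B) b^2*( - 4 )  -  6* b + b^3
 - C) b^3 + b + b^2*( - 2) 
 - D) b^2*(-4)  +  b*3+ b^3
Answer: D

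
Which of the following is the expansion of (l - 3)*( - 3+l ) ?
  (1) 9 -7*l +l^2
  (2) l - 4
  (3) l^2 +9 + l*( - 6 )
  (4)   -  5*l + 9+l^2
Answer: 3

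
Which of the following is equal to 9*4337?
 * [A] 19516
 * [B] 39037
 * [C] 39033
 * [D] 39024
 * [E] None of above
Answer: C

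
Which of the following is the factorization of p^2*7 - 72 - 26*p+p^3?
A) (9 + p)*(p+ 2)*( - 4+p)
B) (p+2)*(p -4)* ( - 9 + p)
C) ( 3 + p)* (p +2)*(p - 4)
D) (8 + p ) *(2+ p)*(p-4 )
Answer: A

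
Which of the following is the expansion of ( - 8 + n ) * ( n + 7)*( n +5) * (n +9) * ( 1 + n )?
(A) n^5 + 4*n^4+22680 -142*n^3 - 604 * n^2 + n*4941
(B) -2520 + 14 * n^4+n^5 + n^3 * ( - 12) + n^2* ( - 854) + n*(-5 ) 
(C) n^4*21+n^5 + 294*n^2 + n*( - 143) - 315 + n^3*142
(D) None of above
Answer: D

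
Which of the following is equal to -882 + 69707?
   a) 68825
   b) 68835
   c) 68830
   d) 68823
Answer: a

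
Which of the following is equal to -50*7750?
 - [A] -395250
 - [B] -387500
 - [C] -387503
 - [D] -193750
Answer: B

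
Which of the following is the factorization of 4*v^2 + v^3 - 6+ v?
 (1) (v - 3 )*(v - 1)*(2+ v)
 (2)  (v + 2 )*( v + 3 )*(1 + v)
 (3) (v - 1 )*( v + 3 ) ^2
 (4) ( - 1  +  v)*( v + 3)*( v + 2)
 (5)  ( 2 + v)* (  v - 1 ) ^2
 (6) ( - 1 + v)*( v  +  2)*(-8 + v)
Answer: 4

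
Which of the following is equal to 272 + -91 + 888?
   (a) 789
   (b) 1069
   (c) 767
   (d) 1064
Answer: b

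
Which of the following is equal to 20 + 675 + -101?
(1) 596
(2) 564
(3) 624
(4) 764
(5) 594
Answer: 5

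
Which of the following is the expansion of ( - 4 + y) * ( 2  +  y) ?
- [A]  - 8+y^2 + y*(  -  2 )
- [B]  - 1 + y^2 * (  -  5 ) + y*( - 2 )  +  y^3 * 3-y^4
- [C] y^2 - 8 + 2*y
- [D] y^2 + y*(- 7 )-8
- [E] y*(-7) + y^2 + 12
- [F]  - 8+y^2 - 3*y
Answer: A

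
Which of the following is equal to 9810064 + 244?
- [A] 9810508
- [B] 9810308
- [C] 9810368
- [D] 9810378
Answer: B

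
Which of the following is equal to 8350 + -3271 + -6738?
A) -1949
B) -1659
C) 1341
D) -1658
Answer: B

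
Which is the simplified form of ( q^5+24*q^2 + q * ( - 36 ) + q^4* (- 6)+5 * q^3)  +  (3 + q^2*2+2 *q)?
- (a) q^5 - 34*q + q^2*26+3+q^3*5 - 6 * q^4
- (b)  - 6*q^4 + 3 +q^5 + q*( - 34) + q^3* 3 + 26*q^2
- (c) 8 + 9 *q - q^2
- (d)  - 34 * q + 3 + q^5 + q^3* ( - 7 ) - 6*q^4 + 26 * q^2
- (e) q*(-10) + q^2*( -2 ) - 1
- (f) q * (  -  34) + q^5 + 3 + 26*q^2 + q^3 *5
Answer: a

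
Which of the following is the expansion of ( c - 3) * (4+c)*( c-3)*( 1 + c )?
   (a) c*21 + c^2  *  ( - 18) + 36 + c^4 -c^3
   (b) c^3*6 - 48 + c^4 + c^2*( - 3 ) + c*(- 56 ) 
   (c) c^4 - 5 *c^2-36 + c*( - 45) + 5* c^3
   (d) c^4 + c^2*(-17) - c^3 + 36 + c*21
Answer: d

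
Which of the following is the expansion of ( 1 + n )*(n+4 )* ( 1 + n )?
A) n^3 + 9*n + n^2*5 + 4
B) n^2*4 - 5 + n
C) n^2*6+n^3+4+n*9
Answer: C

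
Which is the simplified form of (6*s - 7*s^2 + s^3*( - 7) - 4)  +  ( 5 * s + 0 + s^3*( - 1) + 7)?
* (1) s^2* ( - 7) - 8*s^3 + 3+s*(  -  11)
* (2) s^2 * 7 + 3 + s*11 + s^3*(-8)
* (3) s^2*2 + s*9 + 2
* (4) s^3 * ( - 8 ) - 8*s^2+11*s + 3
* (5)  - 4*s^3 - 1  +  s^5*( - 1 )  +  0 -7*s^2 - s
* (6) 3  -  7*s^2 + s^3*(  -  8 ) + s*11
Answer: 6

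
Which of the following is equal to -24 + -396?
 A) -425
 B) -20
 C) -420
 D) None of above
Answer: C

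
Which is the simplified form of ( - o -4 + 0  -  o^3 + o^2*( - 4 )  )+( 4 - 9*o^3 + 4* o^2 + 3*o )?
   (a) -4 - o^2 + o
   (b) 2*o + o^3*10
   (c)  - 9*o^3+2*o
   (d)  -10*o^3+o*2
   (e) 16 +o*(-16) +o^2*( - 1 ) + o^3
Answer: d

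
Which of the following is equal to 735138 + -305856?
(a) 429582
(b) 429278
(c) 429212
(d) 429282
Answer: d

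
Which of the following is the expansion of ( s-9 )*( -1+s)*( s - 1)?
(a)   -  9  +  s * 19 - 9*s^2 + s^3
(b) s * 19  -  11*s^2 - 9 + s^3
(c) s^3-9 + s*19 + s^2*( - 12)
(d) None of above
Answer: b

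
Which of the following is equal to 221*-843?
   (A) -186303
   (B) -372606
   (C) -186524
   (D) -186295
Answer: A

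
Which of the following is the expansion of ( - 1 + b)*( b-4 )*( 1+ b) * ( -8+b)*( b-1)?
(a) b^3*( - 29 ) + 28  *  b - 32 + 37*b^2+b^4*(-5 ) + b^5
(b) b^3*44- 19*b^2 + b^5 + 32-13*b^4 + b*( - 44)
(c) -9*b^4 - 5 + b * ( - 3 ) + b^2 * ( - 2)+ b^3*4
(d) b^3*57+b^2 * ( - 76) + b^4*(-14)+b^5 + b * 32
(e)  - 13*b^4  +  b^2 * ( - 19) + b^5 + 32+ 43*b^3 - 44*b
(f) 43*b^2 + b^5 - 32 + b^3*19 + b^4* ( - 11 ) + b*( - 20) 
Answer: e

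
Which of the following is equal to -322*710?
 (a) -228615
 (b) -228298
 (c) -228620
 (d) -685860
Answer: c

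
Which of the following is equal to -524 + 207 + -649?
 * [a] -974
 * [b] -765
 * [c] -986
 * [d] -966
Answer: d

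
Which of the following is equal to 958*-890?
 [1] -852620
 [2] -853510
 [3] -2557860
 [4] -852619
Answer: 1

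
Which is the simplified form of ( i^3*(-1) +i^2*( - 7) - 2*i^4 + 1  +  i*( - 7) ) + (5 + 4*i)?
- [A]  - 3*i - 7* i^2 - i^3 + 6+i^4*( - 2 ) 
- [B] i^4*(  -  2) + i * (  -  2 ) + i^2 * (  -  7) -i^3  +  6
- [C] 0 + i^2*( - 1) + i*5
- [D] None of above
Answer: A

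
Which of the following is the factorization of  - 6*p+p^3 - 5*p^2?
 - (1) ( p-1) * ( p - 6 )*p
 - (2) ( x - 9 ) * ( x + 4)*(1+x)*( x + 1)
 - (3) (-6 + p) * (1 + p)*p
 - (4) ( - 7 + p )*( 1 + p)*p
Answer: 3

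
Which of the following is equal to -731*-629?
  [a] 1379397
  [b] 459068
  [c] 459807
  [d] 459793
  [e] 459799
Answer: e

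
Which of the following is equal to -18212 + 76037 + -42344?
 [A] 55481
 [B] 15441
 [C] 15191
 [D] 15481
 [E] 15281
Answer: D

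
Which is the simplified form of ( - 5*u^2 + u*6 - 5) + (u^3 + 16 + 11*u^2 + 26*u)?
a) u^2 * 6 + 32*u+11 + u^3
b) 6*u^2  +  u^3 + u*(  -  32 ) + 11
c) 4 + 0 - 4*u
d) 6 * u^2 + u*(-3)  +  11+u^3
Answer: a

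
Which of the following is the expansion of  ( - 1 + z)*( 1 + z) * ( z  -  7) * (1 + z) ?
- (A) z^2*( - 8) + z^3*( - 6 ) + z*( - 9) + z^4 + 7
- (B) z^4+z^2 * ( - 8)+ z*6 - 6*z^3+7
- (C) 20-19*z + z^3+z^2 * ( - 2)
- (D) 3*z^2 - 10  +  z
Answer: B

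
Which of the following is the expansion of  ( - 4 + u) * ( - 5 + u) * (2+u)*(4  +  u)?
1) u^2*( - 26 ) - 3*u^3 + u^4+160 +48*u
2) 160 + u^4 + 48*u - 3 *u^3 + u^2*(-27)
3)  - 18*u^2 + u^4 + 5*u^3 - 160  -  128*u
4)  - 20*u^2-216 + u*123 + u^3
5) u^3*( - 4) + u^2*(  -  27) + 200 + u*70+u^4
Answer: 1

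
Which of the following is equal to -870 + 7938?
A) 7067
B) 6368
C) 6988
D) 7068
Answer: D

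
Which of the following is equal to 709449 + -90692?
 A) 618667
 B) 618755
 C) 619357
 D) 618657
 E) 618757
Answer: E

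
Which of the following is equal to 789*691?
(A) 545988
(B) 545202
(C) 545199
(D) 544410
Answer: C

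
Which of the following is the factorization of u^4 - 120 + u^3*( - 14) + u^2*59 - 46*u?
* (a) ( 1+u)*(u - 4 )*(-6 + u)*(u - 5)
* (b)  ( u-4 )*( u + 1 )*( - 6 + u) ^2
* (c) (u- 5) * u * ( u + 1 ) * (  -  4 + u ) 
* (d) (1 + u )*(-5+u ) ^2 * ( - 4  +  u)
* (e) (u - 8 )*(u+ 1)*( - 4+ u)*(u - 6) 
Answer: a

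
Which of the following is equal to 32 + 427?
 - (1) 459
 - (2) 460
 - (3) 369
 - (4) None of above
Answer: 1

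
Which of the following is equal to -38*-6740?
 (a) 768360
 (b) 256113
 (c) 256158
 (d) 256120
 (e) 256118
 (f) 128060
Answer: d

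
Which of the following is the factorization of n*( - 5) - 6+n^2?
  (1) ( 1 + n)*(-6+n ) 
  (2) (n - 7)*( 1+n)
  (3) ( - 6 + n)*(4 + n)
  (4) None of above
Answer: 1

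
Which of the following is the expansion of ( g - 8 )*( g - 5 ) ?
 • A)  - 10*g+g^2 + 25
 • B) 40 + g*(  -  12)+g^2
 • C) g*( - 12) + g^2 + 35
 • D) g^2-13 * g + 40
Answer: D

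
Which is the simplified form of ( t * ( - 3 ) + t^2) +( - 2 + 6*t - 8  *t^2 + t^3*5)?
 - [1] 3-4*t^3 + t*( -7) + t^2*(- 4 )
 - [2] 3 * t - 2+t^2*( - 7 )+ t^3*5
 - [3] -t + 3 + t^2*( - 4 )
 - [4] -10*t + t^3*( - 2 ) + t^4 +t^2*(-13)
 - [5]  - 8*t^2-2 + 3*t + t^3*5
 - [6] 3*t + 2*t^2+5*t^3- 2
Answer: 2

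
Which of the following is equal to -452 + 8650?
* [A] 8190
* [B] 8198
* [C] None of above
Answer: B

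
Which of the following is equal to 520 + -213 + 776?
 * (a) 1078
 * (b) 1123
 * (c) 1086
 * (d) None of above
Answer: d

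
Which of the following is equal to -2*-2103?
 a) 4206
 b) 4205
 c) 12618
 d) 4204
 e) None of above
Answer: a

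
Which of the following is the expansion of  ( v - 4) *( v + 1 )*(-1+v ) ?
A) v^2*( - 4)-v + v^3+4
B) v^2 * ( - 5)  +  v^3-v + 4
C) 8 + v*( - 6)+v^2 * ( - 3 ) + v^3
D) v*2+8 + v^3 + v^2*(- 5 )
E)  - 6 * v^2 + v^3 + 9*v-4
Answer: A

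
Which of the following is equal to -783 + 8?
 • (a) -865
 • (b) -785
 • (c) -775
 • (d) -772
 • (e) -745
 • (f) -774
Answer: c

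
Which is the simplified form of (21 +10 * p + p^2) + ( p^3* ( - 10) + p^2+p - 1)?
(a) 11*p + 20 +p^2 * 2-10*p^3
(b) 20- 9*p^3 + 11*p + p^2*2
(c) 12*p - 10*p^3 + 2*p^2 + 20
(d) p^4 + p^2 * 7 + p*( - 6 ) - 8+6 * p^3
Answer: a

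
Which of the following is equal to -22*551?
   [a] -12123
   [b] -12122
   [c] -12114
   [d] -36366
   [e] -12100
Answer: b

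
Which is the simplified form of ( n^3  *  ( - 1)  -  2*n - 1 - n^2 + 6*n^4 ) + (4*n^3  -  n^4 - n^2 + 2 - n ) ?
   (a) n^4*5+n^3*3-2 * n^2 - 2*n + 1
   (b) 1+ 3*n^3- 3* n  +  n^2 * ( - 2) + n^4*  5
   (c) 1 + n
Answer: b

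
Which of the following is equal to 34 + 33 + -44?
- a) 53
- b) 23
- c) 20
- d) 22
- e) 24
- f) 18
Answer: b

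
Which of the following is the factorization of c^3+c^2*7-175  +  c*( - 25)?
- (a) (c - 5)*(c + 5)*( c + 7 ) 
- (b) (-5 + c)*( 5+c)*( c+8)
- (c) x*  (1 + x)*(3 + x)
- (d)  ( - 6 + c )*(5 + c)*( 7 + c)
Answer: a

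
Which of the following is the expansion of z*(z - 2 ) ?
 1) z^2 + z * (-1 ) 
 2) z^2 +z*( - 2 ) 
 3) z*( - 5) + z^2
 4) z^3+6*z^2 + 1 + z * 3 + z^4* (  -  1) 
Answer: 2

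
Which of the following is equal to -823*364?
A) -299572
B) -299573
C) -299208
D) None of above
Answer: A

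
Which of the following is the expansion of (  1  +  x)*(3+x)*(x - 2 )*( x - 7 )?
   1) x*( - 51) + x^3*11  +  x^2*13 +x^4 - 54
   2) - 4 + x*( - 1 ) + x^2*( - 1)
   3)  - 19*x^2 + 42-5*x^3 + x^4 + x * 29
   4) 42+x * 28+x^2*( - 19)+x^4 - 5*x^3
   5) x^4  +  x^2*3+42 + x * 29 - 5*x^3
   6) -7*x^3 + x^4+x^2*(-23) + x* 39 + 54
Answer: 3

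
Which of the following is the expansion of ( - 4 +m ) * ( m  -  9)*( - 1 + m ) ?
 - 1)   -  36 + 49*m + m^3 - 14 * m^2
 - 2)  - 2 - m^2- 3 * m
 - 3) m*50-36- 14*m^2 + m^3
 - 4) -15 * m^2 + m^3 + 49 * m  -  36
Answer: 1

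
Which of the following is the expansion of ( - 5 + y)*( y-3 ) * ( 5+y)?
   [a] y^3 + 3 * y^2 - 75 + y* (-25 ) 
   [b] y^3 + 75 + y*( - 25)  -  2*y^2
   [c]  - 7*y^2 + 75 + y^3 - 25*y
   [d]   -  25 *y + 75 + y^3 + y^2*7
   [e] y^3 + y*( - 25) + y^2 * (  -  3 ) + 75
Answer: e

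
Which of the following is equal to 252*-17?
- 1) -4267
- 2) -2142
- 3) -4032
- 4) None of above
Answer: 4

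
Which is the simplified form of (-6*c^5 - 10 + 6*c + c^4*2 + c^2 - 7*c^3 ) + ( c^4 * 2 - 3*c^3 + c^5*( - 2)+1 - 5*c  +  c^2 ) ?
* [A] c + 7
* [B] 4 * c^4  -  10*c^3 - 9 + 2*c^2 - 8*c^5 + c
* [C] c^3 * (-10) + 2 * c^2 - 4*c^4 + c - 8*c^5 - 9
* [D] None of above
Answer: B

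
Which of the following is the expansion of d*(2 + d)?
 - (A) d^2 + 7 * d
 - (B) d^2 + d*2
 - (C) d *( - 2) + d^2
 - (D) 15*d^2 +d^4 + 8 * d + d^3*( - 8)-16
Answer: B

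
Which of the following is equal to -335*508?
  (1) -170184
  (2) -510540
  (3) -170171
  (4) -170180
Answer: 4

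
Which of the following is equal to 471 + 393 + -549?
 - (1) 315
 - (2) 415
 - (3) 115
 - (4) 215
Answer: 1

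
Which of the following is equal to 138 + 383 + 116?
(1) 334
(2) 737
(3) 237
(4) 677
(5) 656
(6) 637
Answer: 6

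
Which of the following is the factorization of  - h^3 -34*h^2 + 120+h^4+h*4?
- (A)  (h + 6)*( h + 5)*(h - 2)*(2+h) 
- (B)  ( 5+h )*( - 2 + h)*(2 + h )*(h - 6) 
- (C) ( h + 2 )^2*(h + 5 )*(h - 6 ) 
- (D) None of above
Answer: B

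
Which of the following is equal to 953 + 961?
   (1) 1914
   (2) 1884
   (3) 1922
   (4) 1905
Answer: 1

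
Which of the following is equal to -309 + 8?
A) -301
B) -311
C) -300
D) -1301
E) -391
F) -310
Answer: A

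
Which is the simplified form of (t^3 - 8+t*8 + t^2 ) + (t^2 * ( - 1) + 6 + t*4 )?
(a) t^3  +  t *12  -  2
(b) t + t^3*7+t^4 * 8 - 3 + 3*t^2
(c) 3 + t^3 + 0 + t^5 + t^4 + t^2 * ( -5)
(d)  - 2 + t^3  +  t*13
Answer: a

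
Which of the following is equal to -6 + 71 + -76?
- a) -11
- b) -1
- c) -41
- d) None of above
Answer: a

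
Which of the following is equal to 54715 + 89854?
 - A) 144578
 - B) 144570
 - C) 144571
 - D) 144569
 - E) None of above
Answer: D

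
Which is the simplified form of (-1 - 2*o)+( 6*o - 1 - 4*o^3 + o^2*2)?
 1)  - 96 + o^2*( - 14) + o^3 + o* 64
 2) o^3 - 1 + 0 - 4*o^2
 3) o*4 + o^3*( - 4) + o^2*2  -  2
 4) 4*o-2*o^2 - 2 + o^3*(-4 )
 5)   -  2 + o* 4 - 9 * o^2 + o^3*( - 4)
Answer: 3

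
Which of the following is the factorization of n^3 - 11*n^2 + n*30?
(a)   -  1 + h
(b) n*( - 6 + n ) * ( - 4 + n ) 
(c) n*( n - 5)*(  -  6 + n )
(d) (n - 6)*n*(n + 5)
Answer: c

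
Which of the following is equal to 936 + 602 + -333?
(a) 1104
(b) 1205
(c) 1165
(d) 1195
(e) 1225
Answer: b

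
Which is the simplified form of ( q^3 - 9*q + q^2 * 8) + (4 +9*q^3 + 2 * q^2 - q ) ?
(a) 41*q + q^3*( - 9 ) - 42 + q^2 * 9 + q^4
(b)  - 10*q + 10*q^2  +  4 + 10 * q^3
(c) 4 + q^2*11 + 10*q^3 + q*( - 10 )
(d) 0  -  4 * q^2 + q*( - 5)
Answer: b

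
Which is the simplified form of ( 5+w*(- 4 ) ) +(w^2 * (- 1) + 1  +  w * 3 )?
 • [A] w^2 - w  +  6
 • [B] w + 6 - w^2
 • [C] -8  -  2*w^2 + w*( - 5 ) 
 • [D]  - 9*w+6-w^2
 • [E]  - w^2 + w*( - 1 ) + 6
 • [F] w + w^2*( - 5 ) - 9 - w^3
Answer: E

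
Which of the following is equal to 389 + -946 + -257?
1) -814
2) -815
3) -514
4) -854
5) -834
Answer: 1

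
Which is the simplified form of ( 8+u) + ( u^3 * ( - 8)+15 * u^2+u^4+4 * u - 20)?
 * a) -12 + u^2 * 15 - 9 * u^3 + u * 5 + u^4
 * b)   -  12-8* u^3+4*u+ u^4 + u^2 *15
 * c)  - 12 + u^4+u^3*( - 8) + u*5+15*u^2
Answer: c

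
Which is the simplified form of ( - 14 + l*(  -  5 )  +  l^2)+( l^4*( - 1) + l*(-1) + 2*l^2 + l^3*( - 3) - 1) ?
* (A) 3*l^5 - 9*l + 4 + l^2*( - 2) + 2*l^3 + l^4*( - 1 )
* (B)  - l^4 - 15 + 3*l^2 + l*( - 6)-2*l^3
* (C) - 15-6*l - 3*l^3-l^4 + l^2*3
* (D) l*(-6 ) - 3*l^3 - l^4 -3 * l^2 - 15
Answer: C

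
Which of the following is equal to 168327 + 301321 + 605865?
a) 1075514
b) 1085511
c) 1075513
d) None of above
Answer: c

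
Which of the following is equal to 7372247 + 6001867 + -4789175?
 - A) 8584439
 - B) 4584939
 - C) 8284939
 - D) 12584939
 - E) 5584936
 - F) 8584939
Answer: F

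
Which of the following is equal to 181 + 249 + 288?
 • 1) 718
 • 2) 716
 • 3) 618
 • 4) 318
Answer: 1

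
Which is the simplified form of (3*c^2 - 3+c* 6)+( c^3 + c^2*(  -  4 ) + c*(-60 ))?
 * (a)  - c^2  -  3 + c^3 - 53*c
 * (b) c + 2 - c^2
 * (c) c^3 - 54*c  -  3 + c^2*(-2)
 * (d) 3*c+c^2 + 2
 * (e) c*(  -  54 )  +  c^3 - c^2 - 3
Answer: e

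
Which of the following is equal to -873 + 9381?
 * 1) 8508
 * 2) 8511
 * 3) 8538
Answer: 1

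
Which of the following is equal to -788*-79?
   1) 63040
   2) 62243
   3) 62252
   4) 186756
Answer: 3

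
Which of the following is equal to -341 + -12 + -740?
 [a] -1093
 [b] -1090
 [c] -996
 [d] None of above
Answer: a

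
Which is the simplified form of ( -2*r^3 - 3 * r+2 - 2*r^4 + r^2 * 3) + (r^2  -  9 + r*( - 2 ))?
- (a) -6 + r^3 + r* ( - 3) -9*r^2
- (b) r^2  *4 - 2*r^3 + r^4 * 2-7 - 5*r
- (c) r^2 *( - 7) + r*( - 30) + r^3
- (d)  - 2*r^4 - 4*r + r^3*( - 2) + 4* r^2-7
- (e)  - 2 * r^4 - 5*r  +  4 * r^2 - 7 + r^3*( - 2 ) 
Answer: e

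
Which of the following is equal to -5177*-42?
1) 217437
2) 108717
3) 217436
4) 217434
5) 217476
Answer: 4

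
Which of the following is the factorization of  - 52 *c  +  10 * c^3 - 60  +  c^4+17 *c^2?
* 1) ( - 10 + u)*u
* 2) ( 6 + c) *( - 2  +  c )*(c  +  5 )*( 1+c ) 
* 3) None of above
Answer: 2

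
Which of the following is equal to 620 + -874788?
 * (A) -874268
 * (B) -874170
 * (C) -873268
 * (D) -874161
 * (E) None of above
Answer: E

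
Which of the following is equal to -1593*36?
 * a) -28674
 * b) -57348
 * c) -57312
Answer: b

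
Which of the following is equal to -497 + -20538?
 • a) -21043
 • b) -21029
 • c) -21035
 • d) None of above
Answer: c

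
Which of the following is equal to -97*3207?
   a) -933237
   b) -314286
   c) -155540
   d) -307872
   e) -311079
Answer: e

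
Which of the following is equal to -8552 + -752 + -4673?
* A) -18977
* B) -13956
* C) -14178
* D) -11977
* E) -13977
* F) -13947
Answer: E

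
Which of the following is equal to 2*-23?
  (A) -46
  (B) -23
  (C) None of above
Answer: A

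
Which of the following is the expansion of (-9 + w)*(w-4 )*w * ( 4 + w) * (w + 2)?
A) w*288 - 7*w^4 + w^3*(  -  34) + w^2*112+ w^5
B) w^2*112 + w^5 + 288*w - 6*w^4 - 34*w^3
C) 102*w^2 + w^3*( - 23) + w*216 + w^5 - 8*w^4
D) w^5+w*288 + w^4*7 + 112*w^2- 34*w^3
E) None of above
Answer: A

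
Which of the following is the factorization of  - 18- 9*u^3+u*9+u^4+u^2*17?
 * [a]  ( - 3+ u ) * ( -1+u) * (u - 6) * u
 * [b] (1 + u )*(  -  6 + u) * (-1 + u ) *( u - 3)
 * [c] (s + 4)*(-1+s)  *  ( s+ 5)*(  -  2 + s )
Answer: b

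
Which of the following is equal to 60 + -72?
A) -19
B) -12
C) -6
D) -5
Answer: B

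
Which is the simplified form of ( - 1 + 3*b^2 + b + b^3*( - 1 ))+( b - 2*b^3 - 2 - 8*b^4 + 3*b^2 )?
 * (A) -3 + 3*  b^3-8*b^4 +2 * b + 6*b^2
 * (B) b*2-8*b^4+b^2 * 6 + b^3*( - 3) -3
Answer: B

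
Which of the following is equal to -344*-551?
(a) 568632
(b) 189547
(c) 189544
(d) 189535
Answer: c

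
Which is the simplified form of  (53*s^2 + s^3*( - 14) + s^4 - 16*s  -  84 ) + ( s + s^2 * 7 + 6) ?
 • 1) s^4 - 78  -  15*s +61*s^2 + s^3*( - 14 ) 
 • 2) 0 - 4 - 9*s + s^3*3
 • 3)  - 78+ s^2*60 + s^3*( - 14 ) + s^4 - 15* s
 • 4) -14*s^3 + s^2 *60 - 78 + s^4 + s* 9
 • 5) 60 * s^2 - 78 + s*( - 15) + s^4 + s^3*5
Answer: 3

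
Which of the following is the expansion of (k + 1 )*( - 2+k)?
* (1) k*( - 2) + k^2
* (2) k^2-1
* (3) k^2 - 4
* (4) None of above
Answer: 4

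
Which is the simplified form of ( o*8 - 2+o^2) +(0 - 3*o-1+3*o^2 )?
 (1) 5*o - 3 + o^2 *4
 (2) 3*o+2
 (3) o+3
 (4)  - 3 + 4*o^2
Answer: 1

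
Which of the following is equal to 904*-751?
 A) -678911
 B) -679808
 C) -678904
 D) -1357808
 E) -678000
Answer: C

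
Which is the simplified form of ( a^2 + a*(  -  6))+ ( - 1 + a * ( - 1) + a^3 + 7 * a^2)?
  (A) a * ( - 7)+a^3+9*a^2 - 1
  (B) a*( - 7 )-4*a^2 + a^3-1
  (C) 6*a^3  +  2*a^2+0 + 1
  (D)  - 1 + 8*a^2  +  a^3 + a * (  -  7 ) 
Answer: D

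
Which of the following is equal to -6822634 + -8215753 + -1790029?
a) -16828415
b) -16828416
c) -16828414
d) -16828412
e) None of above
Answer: b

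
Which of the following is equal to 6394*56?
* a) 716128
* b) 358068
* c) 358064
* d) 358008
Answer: c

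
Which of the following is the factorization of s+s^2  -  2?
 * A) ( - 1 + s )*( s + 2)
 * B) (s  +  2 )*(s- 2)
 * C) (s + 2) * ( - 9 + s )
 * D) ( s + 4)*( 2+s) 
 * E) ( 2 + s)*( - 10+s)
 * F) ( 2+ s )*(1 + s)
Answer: A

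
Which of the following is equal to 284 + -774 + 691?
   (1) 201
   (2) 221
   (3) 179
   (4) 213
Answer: 1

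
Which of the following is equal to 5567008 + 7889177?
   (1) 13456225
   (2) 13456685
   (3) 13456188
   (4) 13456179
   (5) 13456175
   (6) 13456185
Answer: 6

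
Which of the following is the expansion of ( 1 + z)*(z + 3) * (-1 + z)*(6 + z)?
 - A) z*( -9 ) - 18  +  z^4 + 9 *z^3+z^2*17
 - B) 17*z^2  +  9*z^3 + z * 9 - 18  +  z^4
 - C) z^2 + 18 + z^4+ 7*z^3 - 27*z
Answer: A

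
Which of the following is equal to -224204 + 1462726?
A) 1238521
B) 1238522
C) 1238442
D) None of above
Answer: B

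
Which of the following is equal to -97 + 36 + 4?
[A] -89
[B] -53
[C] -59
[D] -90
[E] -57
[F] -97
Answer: E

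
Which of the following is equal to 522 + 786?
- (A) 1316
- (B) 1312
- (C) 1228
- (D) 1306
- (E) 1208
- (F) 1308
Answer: F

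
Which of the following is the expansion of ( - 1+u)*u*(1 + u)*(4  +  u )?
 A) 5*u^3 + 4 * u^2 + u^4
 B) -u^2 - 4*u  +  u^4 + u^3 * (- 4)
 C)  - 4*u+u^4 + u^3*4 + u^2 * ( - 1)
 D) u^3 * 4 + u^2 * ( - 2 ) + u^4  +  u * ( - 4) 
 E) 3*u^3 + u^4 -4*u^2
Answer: C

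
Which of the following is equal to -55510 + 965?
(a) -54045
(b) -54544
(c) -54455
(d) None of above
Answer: d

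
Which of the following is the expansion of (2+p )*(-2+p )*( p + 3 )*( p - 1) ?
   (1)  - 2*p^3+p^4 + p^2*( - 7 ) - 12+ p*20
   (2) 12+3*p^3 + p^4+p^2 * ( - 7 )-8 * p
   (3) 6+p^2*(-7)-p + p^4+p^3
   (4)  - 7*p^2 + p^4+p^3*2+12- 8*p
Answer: 4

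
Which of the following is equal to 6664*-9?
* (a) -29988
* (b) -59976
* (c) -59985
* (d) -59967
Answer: b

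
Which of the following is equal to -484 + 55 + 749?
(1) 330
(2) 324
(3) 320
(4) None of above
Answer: 3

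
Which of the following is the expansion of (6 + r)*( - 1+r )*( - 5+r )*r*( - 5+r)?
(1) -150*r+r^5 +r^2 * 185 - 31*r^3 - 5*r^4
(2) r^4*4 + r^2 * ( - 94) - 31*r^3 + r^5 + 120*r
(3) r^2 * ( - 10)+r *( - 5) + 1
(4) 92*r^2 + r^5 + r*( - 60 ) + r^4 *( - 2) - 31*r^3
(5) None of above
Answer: 1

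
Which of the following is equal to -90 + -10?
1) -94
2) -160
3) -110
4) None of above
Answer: 4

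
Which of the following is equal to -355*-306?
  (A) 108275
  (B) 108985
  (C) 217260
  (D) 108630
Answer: D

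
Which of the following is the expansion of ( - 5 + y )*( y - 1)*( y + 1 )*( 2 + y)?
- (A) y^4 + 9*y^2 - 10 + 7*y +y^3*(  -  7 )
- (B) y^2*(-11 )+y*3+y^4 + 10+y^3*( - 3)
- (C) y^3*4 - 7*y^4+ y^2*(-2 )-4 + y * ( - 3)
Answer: B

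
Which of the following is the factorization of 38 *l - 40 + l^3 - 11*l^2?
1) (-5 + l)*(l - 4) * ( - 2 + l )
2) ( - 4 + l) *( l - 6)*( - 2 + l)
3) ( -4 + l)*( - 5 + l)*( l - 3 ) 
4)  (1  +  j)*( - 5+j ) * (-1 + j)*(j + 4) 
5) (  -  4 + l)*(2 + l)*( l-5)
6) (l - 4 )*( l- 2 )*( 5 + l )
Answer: 1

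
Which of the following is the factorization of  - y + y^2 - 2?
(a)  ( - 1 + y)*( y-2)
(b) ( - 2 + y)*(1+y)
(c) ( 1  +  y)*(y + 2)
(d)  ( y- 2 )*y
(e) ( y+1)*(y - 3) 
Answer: b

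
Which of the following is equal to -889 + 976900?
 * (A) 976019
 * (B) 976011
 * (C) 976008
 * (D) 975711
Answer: B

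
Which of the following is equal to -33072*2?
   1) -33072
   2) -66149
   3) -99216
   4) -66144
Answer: 4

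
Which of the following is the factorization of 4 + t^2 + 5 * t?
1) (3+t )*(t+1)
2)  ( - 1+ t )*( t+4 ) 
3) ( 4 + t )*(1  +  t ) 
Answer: 3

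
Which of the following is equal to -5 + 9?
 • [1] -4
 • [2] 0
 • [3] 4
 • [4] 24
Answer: 3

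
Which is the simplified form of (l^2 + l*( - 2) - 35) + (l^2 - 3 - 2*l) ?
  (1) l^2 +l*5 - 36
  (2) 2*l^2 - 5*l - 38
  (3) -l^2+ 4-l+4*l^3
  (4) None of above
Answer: 4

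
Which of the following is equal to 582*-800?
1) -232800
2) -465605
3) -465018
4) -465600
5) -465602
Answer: 4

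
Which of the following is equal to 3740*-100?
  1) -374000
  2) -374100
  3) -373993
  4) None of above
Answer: 1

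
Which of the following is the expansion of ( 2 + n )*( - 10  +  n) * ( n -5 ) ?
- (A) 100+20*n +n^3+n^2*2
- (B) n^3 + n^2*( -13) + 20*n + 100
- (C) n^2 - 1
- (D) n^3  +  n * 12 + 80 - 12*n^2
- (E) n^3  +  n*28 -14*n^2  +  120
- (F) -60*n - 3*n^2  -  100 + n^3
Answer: B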